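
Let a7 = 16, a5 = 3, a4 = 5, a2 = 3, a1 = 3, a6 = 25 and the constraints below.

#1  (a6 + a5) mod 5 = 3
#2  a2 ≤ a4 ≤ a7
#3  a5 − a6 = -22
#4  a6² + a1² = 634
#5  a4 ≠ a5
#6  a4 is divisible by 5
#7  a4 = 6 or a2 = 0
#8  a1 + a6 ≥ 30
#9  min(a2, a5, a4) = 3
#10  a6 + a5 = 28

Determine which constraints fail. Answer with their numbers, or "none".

#1 a6 + a5 = 28; 28 mod 5 = 3  true
#2 values 3 ≤ 5 ≤ 16  true
#3 a5 − a6 = 3 − 25 = -22  true
#4 a6² + a1² = 25² + 3² = 625 + 9 = 634  true
#5 a4 = 5, a5 = 3; distinct  true
#6 5 / 5 = 1, so 5 divides 5  true
#7 a4 = 5 ≠ 6 and a2 = 3 ≠ 0; both disjuncts false  false
#8 a1 + a6 = 3 + 25 = 28; 28 < 30, bound 30 not met  false
#9 min(3, 3, 5) = 3  true
#10 a6 + a5 = 25 + 3 = 28  true

Constraints 7, 8 do not hold.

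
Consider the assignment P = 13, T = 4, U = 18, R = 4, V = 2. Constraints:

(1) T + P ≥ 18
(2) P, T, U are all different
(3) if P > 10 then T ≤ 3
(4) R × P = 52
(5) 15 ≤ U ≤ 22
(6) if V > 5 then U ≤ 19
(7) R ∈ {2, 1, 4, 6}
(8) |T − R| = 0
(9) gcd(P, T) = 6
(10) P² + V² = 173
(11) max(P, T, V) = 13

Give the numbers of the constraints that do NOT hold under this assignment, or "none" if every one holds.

(1) T + P = 4 + 13 = 17; 17 < 18, bound 18 not met — violated.
(2) values 13, 4, 18 are pairwise distinct — OK.
(3) P = 13 > 10, so we need T ≤ 3; but T = 4 > 3 — violated.
(4) R × P = 4 × 13 = 52 — OK.
(5) U = 18 lies in [15, 22] — OK.
(6) V = 2, not > 5; antecedent false, conditional vacuously true — OK.
(7) R = 4 is in {2, 1, 4, 6} — OK.
(8) |4 − 4| = 0 — OK.
(9) gcd(13, 4) = 1, not 6 — violated.
(10) P² + V² = 13² + 2² = 169 + 4 = 173 — OK.
(11) max(13, 4, 2) = 13 — OK.

Violated: 1, 3, and 9.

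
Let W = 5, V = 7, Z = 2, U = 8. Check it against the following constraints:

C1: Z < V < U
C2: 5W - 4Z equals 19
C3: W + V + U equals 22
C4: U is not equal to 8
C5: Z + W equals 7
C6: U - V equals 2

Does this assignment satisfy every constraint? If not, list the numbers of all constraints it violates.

The assignment fails constraints 2, 3, 4, and 6.

C1: values 2 < 7 < 8 — satisfied.
C2: 5W - 4Z = 5(5) - 4(2) = 17, not 19 — violated.
C3: W + V + U = 5 + 7 + 8 = 20, not 22 — violated.
C4: U = 8, but 8 is required to differ — violated.
C5: Z + W = 2 + 5 = 7 — satisfied.
C6: U - V = 8 - 7 = 1, not 2 — violated.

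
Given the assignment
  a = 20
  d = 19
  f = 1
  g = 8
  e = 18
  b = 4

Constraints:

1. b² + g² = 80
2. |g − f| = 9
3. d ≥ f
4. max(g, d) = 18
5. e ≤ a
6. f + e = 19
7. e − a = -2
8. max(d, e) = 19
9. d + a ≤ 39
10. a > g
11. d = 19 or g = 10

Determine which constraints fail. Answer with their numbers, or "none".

1. b² + g² = 4² + 8² = 16 + 64 = 80  yes
2. |8 − 1| = 7, not 9  no
3. d = 19, f = 1; 19 ≥ 1  yes
4. max(8, 19) = 19, not 18  no
5. e = 18, a = 20; 18 ≤ 20  yes
6. f + e = 1 + 18 = 19  yes
7. e − a = 18 − 20 = -2  yes
8. max(19, 18) = 19  yes
9. d + a = 19 + 20 = 39; 39 ≤ 39  yes
10. a = 20, g = 8; 20 > 8  yes
11. d = 19 = 19 (first disjunct)  yes

The assignment fails constraints 2, 4.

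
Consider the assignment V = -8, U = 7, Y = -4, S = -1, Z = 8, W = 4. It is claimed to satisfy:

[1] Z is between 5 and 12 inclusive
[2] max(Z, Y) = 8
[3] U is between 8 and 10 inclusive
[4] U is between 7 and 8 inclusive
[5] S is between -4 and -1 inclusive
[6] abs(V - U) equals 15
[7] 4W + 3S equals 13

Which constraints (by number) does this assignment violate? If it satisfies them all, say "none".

[1] Z = 8 lies in [5, 12] — holds.
[2] max(8, -4) = 8 — holds.
[3] U = 7 is outside [8, 10] — fails.
[4] U = 7 lies in [7, 8] — holds.
[5] S = -1 lies in [-4, -1] — holds.
[6] abs(-8 - 7) = 15 — holds.
[7] 4W + 3S = 4(4) + 3(-1) = 13 — holds.

The assignment fails constraint 3.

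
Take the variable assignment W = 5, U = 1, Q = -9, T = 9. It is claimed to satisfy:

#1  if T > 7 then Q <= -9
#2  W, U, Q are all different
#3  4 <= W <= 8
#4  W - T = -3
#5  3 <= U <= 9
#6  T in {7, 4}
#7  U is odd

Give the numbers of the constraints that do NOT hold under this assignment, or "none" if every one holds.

#1 T = 9 > 7, so we need Q ≤ -9; Q = -9 ≤ -9 — holds.
#2 values 5, 1, -9 are pairwise distinct — holds.
#3 W = 5 lies in [4, 8] — holds.
#4 W - T = 5 - 9 = -4, not -3 — does not hold.
#5 U = 1 is outside [3, 9] — does not hold.
#6 T = 9 is not in {7, 4} — does not hold.
#7 U = 1 is odd — holds.

Violated: 4, 5, and 6.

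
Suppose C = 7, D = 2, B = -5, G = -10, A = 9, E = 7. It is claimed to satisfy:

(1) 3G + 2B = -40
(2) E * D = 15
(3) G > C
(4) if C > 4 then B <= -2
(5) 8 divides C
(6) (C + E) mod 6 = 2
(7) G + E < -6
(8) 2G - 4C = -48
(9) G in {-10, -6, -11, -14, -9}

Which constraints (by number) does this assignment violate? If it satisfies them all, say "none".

No — constraints 2, 3, 5, 7 are not satisfied.

(1) 3G + 2B = 3(-10) + 2(-5) = -40  yes
(2) E * D = 7 * 2 = 14, not 15  no
(3) G = -10, C = 7; -10 ≤ 7 (want >)  no
(4) C = 7 > 4, so we need B ≤ -2; B = -5 ≤ -2  yes
(5) 7 = 8*0 + 7, so 8 does not divide 7  no
(6) C + E = 14; 14 mod 6 = 2  yes
(7) G + E = -10 + 7 = -3; -3 ≥ -6, bound -6 not met  no
(8) 2G - 4C = 2(-10) - 4(7) = -48  yes
(9) G = -10 is in {-10, -6, -11, -14, -9}  yes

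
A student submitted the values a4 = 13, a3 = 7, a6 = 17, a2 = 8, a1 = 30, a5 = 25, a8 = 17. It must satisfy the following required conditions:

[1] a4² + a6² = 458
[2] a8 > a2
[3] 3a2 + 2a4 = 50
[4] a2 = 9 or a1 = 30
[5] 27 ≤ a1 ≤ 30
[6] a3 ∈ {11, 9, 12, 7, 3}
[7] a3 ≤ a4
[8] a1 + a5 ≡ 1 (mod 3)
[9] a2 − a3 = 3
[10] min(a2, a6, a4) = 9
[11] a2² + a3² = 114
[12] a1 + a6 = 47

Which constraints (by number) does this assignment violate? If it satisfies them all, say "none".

[1] a4² + a6² = 13² + 17² = 169 + 289 = 458  true
[2] a8 = 17, a2 = 8; 17 > 8  true
[3] 3a2 + 2a4 = 3(8) + 2(13) = 50  true
[4] a2 = 8 ≠ 9, but a1 = 30 = 30 (second disjunct)  true
[5] a1 = 30 lies in [27, 30]  true
[6] a3 = 7 is in {11, 9, 12, 7, 3}  true
[7] a3 = 7, a4 = 13; 7 ≤ 13  true
[8] a1 + a5 = 55; 55 mod 3 = 1  true
[9] a2 − a3 = 8 − 7 = 1, not 3  false
[10] min(8, 17, 13) = 8, not 9  false
[11] a2² + a3² = 8² + 7² = 64 + 49 = 113, not 114  false
[12] a1 + a6 = 30 + 17 = 47  true

The assignment fails constraints 9, 10, and 11.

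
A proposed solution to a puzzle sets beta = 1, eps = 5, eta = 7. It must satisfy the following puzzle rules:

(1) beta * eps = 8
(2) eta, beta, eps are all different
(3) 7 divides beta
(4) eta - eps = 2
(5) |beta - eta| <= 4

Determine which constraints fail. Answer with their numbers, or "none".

(1) beta * eps = 1 * 5 = 5, not 8  ✘
(2) values 7, 1, 5 are pairwise distinct  ✔
(3) 1 = 7*0 + 1, so 7 does not divide 1  ✘
(4) eta - eps = 7 - 5 = 2  ✔
(5) |1 - 7| = 6; 6 > 4, exceeds bound 4  ✘

No — constraints 1, 3, and 5 are not satisfied.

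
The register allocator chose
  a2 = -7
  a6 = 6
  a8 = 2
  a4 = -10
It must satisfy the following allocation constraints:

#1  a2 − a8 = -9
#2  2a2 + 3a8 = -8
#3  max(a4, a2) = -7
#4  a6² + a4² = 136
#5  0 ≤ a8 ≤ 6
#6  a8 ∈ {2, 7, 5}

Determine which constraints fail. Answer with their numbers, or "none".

#1 a2 − a8 = -7 − 2 = -9  yes
#2 2a2 + 3a8 = 2(-7) + 3(2) = -8  yes
#3 max(-10, -7) = -7  yes
#4 a6² + a4² = 6² + (-10)² = 36 + 100 = 136  yes
#5 a8 = 2 lies in [0, 6]  yes
#6 a8 = 2 is in {2, 7, 5}  yes

None — every constraint holds.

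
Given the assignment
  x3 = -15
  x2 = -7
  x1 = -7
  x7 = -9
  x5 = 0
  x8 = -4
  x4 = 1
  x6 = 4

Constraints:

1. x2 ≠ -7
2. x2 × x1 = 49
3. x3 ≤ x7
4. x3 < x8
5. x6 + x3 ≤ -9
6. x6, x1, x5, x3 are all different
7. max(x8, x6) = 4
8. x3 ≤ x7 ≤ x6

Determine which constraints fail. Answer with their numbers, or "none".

1. x2 = -7, but -7 is required to differ  fails
2. x2 × x1 = -7 × (-7) = 49  holds
3. x3 = -15, x7 = -9; -15 ≤ -9  holds
4. x3 = -15, x8 = -4; -15 < -4  holds
5. x6 + x3 = 4 + (-15) = -11; -11 ≤ -9  holds
6. values 4, -7, 0, -15 are pairwise distinct  holds
7. max(-4, 4) = 4  holds
8. values -15 ≤ -9 ≤ 4  holds

The assignment fails constraint 1.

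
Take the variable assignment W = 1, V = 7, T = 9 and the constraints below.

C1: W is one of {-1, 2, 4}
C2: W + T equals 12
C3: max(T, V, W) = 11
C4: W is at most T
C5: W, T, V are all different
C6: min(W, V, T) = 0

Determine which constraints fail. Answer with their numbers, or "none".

C1: W = 1 is not in {-1, 2, 4}  ✘
C2: W + T = 1 + 9 = 10, not 12  ✘
C3: max(9, 7, 1) = 9, not 11  ✘
C4: W = 1, T = 9; 1 ≤ 9  ✔
C5: values 1, 9, 7 are pairwise distinct  ✔
C6: min(1, 7, 9) = 1, not 0  ✘

Constraints 1, 2, 3, and 6 do not hold.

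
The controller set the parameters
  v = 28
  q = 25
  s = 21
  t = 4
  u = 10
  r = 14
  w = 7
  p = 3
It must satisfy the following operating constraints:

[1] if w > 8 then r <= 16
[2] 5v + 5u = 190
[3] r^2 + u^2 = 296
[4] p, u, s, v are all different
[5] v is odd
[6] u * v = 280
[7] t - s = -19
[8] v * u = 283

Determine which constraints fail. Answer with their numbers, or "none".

[1] w = 7, not > 8; antecedent false, conditional vacuously true  OK
[2] 5v + 5u = 5(28) + 5(10) = 190  OK
[3] r^2 + u^2 = 14^2 + 10^2 = 196 + 100 = 296  OK
[4] values 3, 10, 21, 28 are pairwise distinct  OK
[5] v = 28 is even  FAIL
[6] u * v = 10 * 28 = 280  OK
[7] t - s = 4 - 21 = -17, not -19  FAIL
[8] v * u = 28 * 10 = 280, not 283  FAIL

Constraints 5, 7, and 8 are violated.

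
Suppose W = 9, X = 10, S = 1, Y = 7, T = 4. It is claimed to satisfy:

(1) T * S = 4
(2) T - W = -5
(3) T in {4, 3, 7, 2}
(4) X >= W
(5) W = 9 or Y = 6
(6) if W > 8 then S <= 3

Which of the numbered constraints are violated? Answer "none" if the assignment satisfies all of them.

(1) T * S = 4 * 1 = 4  ✔
(2) T - W = 4 - 9 = -5  ✔
(3) T = 4 is in {4, 3, 7, 2}  ✔
(4) X = 10, W = 9; 10 ≥ 9  ✔
(5) W = 9 = 9 (first disjunct)  ✔
(6) W = 9 > 8, so we need S ≤ 3; S = 1 ≤ 3  ✔

The assignment satisfies every constraint.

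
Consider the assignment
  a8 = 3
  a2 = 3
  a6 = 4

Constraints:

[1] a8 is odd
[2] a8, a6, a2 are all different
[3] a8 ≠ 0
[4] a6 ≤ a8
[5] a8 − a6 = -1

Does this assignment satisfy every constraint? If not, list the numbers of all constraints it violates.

Violated: 2 and 4.

[1] a8 = 3 is odd  yes
[2] a8 = a2 = 3, not all different  no
[3] a8 = 3, and 3 ≠ 0  yes
[4] a6 = 4, a8 = 3; 4 > 3 (want ≤)  no
[5] a8 − a6 = 3 − 4 = -1  yes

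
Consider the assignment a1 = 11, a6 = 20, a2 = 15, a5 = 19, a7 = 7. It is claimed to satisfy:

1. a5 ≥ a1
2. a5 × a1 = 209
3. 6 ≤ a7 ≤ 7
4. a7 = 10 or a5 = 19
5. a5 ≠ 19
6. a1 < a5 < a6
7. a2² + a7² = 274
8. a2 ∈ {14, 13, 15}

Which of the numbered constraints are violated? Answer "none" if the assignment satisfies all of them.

1. a5 = 19, a1 = 11; 19 ≥ 11  ✓
2. a5 × a1 = 19 × 11 = 209  ✓
3. a7 = 7 lies in [6, 7]  ✓
4. a7 = 7 ≠ 10, but a5 = 19 = 19 (second disjunct)  ✓
5. a5 = 19, but 19 is required to differ  ✗
6. values 11 < 19 < 20  ✓
7. a2² + a7² = 15² + 7² = 225 + 49 = 274  ✓
8. a2 = 15 is in {14, 13, 15}  ✓

The assignment fails constraint 5.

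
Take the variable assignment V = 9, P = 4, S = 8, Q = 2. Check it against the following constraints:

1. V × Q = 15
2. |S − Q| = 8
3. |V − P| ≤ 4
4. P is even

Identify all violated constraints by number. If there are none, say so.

Constraints 1, 2, and 3 are violated.

1. V × Q = 9 × 2 = 18, not 15 — does not hold.
2. |8 − 2| = 6, not 8 — does not hold.
3. |9 − 4| = 5; 5 > 4, exceeds bound 4 — does not hold.
4. P = 4 is even — holds.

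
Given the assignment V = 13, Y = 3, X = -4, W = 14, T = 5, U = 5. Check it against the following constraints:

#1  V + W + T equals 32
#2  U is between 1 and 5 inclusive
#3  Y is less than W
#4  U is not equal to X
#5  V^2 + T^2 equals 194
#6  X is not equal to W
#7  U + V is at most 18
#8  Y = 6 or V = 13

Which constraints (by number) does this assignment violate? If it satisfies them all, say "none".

Yes — all constraints hold.

#1 V + W + T = 13 + 14 + 5 = 32  true
#2 U = 5 lies in [1, 5]  true
#3 Y = 3, W = 14; 3 < 14  true
#4 U = 5, X = -4; distinct  true
#5 V^2 + T^2 = 13^2 + 5^2 = 169 + 25 = 194  true
#6 X = -4, W = 14; distinct  true
#7 U + V = 5 + 13 = 18; 18 ≤ 18  true
#8 Y = 3 ≠ 6, but V = 13 = 13 (second disjunct)  true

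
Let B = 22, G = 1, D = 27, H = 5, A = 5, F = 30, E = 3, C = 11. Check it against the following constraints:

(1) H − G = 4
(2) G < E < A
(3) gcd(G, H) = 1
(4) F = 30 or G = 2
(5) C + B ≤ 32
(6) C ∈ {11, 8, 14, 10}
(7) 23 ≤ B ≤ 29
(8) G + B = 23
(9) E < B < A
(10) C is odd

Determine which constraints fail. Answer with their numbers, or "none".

(1) H − G = 5 − 1 = 4 — satisfied.
(2) values 1 < 3 < 5 — satisfied.
(3) gcd(1, 5) = 1 — satisfied.
(4) F = 30 = 30 (first disjunct) — satisfied.
(5) C + B = 11 + 22 = 33; 33 > 32, bound 32 not met — violated.
(6) C = 11 is in {11, 8, 14, 10} — satisfied.
(7) B = 22 is outside [23, 29] — violated.
(8) G + B = 1 + 22 = 23 — satisfied.
(9) values 3, 22, 5; B = 22 is not < A = 5 — violated.
(10) C = 11 is odd — satisfied.

The assignment fails constraints 5, 7, and 9.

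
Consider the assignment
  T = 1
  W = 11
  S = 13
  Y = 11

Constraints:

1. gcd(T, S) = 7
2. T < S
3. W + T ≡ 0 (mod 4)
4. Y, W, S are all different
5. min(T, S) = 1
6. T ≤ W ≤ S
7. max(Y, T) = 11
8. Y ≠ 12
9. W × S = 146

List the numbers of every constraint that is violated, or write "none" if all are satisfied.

The assignment fails constraints 1, 4, and 9.

1. gcd(1, 13) = 1, not 7  FAIL
2. T = 1, S = 13; 1 < 13  OK
3. W + T = 12; 12 mod 4 = 0  OK
4. Y = W = 11, not all different  FAIL
5. min(1, 13) = 1  OK
6. values 1 ≤ 11 ≤ 13  OK
7. max(11, 1) = 11  OK
8. Y = 11, and 11 ≠ 12  OK
9. W × S = 11 × 13 = 143, not 146  FAIL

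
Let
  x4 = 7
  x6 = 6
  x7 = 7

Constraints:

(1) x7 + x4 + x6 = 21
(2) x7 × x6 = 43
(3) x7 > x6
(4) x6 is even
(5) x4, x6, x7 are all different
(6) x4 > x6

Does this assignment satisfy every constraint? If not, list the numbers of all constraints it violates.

(1) x7 + x4 + x6 = 7 + 7 + 6 = 20, not 21  false
(2) x7 × x6 = 7 × 6 = 42, not 43  false
(3) x7 = 7, x6 = 6; 7 > 6  true
(4) x6 = 6 is even  true
(5) x4 = x7 = 7, not all different  false
(6) x4 = 7, x6 = 6; 7 > 6  true

Constraints 1, 2, and 5 are violated.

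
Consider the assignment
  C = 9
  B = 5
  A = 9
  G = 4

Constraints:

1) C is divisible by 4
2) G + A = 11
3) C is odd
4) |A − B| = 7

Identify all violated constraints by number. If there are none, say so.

1) 9 = 4×2 + 1, so 4 does not divide 9 — violated.
2) G + A = 4 + 9 = 13, not 11 — violated.
3) C = 9 is odd — satisfied.
4) |9 − 5| = 4, not 7 — violated.

Constraints 1, 2, and 4 are violated.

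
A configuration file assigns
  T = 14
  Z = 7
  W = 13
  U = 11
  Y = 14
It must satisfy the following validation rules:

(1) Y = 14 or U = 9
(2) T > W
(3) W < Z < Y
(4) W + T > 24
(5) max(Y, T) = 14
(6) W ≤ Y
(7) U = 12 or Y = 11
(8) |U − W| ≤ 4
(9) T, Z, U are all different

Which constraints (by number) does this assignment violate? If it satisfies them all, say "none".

(1) Y = 14 = 14 (first disjunct) — holds.
(2) T = 14, W = 13; 14 > 13 — holds.
(3) values 13, 7, 14; W = 13 is not < Z = 7 — does not hold.
(4) W + T = 13 + 14 = 27; 27 > 24 — holds.
(5) max(14, 14) = 14 — holds.
(6) W = 13, Y = 14; 13 ≤ 14 — holds.
(7) U = 11 ≠ 12 and Y = 14 ≠ 11; both disjuncts false — does not hold.
(8) |11 − 13| = 2; 2 ≤ 4 — holds.
(9) values 14, 7, 11 are pairwise distinct — holds.

No — constraints 3, 7 are not satisfied.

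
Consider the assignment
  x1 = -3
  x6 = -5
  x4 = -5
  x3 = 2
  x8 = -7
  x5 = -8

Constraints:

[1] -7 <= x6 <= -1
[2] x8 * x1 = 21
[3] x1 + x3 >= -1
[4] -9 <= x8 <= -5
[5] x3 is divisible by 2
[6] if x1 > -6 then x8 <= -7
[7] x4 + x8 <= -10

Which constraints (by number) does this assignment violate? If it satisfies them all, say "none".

[1] x6 = -5 lies in [-7, -1]  ✓
[2] x8 * x1 = -7 * (-3) = 21  ✓
[3] x1 + x3 = -3 + 2 = -1; -1 ≥ -1  ✓
[4] x8 = -7 lies in [-9, -5]  ✓
[5] 2 / 2 = 1, so 2 divides 2  ✓
[6] x1 = -3 > -6, so we need x8 ≤ -7; x8 = -7 ≤ -7  ✓
[7] x4 + x8 = -5 + (-7) = -12; -12 ≤ -10  ✓

The assignment satisfies every constraint.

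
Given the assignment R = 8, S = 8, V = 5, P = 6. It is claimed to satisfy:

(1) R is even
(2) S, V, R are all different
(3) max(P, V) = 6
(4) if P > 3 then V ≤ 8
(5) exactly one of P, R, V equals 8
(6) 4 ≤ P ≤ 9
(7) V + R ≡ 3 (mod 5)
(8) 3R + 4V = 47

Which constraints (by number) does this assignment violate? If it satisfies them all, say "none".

Constraints 2, 8 are violated.

(1) R = 8 is even — holds.
(2) S = R = 8, not all different — does not hold.
(3) max(6, 5) = 6 — holds.
(4) P = 6 > 3, so we need V ≤ 8; V = 5 ≤ 8 — holds.
(5) P=6, R=8, V=5; 1 of them equals 8 — holds.
(6) P = 6 lies in [4, 9] — holds.
(7) V + R = 13; 13 mod 5 = 3 — holds.
(8) 3R + 4V = 3(8) + 4(5) = 44, not 47 — does not hold.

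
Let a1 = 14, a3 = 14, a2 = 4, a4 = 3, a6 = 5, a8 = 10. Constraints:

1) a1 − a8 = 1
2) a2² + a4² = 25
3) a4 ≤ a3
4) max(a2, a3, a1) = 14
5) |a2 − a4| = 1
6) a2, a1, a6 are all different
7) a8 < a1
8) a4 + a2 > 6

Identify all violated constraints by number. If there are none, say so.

The assignment fails constraint 1.

1) a1 − a8 = 14 − 10 = 4, not 1  fails
2) a2² + a4² = 4² + 3² = 16 + 9 = 25  holds
3) a4 = 3, a3 = 14; 3 ≤ 14  holds
4) max(4, 14, 14) = 14  holds
5) |4 − 3| = 1  holds
6) values 4, 14, 5 are pairwise distinct  holds
7) a8 = 10, a1 = 14; 10 < 14  holds
8) a4 + a2 = 3 + 4 = 7; 7 > 6  holds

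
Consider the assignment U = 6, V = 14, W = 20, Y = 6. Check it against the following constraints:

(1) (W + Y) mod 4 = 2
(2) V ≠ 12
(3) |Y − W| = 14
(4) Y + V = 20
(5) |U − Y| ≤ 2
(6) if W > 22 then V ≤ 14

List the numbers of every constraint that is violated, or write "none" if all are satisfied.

No violations.

(1) W + Y = 26; 26 mod 4 = 2 — holds.
(2) V = 14, and 14 ≠ 12 — holds.
(3) |6 − 20| = 14 — holds.
(4) Y + V = 6 + 14 = 20 — holds.
(5) |6 − 6| = 0; 0 ≤ 2 — holds.
(6) W = 20, not > 22; antecedent false, conditional vacuously true — holds.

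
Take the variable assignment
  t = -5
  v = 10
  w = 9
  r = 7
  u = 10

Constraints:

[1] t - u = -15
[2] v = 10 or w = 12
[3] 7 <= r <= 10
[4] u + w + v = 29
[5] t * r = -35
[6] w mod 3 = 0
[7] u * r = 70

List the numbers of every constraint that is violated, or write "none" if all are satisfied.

[1] t - u = -5 - 10 = -15  OK
[2] v = 10 = 10 (first disjunct)  OK
[3] r = 7 lies in [7, 10]  OK
[4] u + w + v = 10 + 9 + 10 = 29  OK
[5] t * r = -5 * 7 = -35  OK
[6] 9 mod 3 = 0  OK
[7] u * r = 10 * 7 = 70  OK

All constraints are satisfied.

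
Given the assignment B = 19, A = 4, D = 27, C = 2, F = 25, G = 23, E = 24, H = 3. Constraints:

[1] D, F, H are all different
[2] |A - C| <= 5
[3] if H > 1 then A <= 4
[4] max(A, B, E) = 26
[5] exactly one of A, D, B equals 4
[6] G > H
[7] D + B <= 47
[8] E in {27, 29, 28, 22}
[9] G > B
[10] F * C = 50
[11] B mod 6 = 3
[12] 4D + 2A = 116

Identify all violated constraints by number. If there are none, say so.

The assignment fails constraints 4, 8, and 11.

[1] values 27, 25, 3 are pairwise distinct — holds.
[2] |4 - 2| = 2; 2 ≤ 5 — holds.
[3] H = 3 > 1, so we need A ≤ 4; A = 4 ≤ 4 — holds.
[4] max(4, 19, 24) = 24, not 26 — fails.
[5] A=4, D=27, B=19; 1 of them equals 4 — holds.
[6] G = 23, H = 3; 23 > 3 — holds.
[7] D + B = 27 + 19 = 46; 46 ≤ 47 — holds.
[8] E = 24 is not in {27, 29, 28, 22} — fails.
[9] G = 23, B = 19; 23 > 19 — holds.
[10] F * C = 25 * 2 = 50 — holds.
[11] 19 mod 6 = 1, not 3 — fails.
[12] 4D + 2A = 4(27) + 2(4) = 116 — holds.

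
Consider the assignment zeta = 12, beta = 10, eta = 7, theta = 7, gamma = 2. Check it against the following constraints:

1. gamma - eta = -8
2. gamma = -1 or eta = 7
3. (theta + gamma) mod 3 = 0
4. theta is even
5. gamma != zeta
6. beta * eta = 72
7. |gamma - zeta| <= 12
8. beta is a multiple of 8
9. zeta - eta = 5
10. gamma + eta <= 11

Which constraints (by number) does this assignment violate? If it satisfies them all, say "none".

No — constraints 1, 4, 6, 8 are not satisfied.

1. gamma - eta = 2 - 7 = -5, not -8 — violated.
2. gamma = 2 ≠ -1, but eta = 7 = 7 (second disjunct) — OK.
3. theta + gamma = 9; 9 mod 3 = 0 — OK.
4. theta = 7 is odd — violated.
5. gamma = 2, zeta = 12; distinct — OK.
6. beta * eta = 10 * 7 = 70, not 72 — violated.
7. |2 - 12| = 10; 10 ≤ 12 — OK.
8. 10 = 8*1 + 2, so 8 does not divide 10 — violated.
9. zeta - eta = 12 - 7 = 5 — OK.
10. gamma + eta = 2 + 7 = 9; 9 ≤ 11 — OK.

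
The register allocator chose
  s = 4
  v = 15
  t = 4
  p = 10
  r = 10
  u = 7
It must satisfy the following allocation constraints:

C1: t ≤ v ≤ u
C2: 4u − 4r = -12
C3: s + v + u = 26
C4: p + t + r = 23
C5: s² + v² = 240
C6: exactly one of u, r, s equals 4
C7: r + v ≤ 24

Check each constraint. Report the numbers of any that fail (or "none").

Violated: 1, 4, 5, 7.

C1: values 4, 15, 7; v = 15 is not ≤ u = 7  ✘
C2: 4u − 4r = 4(7) − 4(10) = -12  ✔
C3: s + v + u = 4 + 15 + 7 = 26  ✔
C4: p + t + r = 10 + 4 + 10 = 24, not 23  ✘
C5: s² + v² = 4² + 15² = 16 + 225 = 241, not 240  ✘
C6: u=7, r=10, s=4; 1 of them equals 4  ✔
C7: r + v = 10 + 15 = 25; 25 > 24, bound 24 not met  ✘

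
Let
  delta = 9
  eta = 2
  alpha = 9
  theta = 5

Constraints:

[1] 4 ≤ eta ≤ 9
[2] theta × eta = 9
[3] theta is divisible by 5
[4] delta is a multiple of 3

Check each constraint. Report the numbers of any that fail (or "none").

Constraints 1, 2 do not hold.

[1] eta = 2 is outside [4, 9] — does not hold.
[2] theta × eta = 5 × 2 = 10, not 9 — does not hold.
[3] 5 / 5 = 1, so 5 divides 5 — holds.
[4] 9 / 3 = 3, so 3 divides 9 — holds.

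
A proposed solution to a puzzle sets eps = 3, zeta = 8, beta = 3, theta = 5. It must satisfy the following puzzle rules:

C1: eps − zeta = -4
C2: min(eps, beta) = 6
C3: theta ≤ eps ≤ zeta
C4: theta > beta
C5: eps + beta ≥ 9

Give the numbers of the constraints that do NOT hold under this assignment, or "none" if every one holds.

Constraints 1, 2, 3, 5 are violated.

C1: eps − zeta = 3 − 8 = -5, not -4  ✘
C2: min(3, 3) = 3, not 6  ✘
C3: values 5, 3, 8; theta = 5 is not ≤ eps = 3  ✘
C4: theta = 5, beta = 3; 5 > 3  ✔
C5: eps + beta = 3 + 3 = 6; 6 < 9, bound 9 not met  ✘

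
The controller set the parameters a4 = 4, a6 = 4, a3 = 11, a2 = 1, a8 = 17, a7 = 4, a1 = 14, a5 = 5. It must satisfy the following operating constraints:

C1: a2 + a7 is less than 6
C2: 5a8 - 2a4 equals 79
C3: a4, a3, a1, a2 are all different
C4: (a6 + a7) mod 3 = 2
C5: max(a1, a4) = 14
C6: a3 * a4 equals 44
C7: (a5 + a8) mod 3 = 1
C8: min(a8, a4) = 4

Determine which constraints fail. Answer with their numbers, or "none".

Constraint 2 does not hold.

C1: a2 + a7 = 1 + 4 = 5; 5 < 6  ✓
C2: 5a8 - 2a4 = 5(17) - 2(4) = 77, not 79  ✗
C3: values 4, 11, 14, 1 are pairwise distinct  ✓
C4: a6 + a7 = 8; 8 mod 3 = 2  ✓
C5: max(14, 4) = 14  ✓
C6: a3 * a4 = 11 * 4 = 44  ✓
C7: a5 + a8 = 22; 22 mod 3 = 1  ✓
C8: min(17, 4) = 4  ✓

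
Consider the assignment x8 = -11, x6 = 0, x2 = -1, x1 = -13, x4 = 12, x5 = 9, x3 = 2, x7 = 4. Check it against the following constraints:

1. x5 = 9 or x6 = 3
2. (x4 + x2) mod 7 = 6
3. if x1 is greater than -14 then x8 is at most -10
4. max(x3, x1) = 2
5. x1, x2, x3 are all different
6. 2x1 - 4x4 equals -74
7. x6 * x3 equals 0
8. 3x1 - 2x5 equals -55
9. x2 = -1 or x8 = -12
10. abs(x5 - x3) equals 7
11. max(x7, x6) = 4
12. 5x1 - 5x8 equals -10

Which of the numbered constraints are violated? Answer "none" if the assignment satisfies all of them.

1. x5 = 9 = 9 (first disjunct)  true
2. x4 + x2 = 11; 11 mod 7 = 4, not 6  false
3. x1 = -13 > -14, so we need x8 ≤ -10; x8 = -11 ≤ -10  true
4. max(2, -13) = 2  true
5. values -13, -1, 2 are pairwise distinct  true
6. 2x1 - 4x4 = 2(-13) - 4(12) = -74  true
7. x6 * x3 = 0 * 2 = 0  true
8. 3x1 - 2x5 = 3(-13) - 2(9) = -57, not -55  false
9. x2 = -1 = -1 (first disjunct)  true
10. abs(9 - 2) = 7  true
11. max(4, 0) = 4  true
12. 5x1 - 5x8 = 5(-13) - 5(-11) = -10  true

Constraints 2, 8 are violated.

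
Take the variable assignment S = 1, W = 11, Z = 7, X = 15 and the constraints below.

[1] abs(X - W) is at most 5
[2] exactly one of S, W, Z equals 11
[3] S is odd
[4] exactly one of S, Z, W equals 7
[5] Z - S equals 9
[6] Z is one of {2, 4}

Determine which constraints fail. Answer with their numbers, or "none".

[1] abs(15 - 11) = 4; 4 ≤ 5 — satisfied.
[2] S=1, W=11, Z=7; 1 of them equals 11 — satisfied.
[3] S = 1 is odd — satisfied.
[4] S=1, Z=7, W=11; 1 of them equals 7 — satisfied.
[5] Z - S = 7 - 1 = 6, not 9 — violated.
[6] Z = 7 is not in {2, 4} — violated.

Violated: 5 and 6.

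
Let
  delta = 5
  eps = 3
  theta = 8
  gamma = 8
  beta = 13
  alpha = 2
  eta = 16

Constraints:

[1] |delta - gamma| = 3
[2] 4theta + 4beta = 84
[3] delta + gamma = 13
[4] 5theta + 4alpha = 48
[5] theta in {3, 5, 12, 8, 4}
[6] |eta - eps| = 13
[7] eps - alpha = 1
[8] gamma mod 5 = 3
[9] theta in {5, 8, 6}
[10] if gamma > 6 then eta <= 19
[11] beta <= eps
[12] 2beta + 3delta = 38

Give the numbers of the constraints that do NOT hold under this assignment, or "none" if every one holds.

[1] |5 - 8| = 3 — holds.
[2] 4theta + 4beta = 4(8) + 4(13) = 84 — holds.
[3] delta + gamma = 5 + 8 = 13 — holds.
[4] 5theta + 4alpha = 5(8) + 4(2) = 48 — holds.
[5] theta = 8 is in {3, 5, 12, 8, 4} — holds.
[6] |16 - 3| = 13 — holds.
[7] eps - alpha = 3 - 2 = 1 — holds.
[8] 8 mod 5 = 3 — holds.
[9] theta = 8 is in {5, 8, 6} — holds.
[10] gamma = 8 > 6, so we need eta ≤ 19; eta = 16 ≤ 19 — holds.
[11] beta = 13, eps = 3; 13 > 3 (want ≤) — does not hold.
[12] 2beta + 3delta = 2(13) + 3(5) = 41, not 38 — does not hold.

No — constraints 11 and 12 are not satisfied.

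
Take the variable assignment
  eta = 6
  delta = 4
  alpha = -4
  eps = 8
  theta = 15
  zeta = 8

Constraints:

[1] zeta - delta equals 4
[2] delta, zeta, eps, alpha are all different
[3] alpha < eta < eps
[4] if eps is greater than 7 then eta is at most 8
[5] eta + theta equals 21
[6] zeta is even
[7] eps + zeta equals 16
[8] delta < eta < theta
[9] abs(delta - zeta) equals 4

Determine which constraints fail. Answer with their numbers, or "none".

Violated: 2.

[1] zeta - delta = 8 - 4 = 4  yes
[2] zeta = eps = 8, not all different  no
[3] values -4 < 6 < 8  yes
[4] eps = 8 > 7, so we need eta ≤ 8; eta = 6 ≤ 8  yes
[5] eta + theta = 6 + 15 = 21  yes
[6] zeta = 8 is even  yes
[7] eps + zeta = 8 + 8 = 16  yes
[8] values 4 < 6 < 15  yes
[9] abs(4 - 8) = 4  yes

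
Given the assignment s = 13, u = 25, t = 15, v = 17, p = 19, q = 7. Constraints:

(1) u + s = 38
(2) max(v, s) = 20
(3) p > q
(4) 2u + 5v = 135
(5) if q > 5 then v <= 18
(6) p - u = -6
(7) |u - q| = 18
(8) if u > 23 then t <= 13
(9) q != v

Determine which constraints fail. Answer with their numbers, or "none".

Constraints 2 and 8 do not hold.

(1) u + s = 25 + 13 = 38 — holds.
(2) max(17, 13) = 17, not 20 — does not hold.
(3) p = 19, q = 7; 19 > 7 — holds.
(4) 2u + 5v = 2(25) + 5(17) = 135 — holds.
(5) q = 7 > 5, so we need v ≤ 18; v = 17 ≤ 18 — holds.
(6) p - u = 19 - 25 = -6 — holds.
(7) |25 - 7| = 18 — holds.
(8) u = 25 > 23, so we need t ≤ 13; but t = 15 > 13 — does not hold.
(9) q = 7, v = 17; distinct — holds.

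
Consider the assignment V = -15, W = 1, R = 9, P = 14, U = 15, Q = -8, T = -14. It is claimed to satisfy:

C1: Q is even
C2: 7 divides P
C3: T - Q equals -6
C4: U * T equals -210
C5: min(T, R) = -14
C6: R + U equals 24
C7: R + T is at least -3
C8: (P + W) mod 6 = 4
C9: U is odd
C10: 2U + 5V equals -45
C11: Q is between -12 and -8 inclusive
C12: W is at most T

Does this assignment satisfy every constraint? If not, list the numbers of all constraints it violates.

No — constraints 7, 8, 12 are not satisfied.

C1: Q = -8 is even — holds.
C2: 14 / 7 = 2, so 7 divides 14 — holds.
C3: T - Q = -14 - (-8) = -6 — holds.
C4: U * T = 15 * (-14) = -210 — holds.
C5: min(-14, 9) = -14 — holds.
C6: R + U = 9 + 15 = 24 — holds.
C7: R + T = 9 + (-14) = -5; -5 < -3, bound -3 not met — fails.
C8: P + W = 15; 15 mod 6 = 3, not 4 — fails.
C9: U = 15 is odd — holds.
C10: 2U + 5V = 2(15) + 5(-15) = -45 — holds.
C11: Q = -8 lies in [-12, -8] — holds.
C12: W = 1, T = -14; 1 > -14 (want ≤) — fails.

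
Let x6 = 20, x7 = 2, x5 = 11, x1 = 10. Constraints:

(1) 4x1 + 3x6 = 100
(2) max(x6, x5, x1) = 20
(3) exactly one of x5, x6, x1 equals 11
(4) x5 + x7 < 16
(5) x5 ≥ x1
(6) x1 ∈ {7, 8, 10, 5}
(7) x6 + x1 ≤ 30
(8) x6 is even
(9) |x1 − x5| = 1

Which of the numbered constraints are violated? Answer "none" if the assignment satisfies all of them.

None — every constraint holds.

(1) 4x1 + 3x6 = 4(10) + 3(20) = 100  yes
(2) max(20, 11, 10) = 20  yes
(3) x5=11, x6=20, x1=10; 1 of them equals 11  yes
(4) x5 + x7 = 11 + 2 = 13; 13 < 16  yes
(5) x5 = 11, x1 = 10; 11 ≥ 10  yes
(6) x1 = 10 is in {7, 8, 10, 5}  yes
(7) x6 + x1 = 20 + 10 = 30; 30 ≤ 30  yes
(8) x6 = 20 is even  yes
(9) |10 − 11| = 1  yes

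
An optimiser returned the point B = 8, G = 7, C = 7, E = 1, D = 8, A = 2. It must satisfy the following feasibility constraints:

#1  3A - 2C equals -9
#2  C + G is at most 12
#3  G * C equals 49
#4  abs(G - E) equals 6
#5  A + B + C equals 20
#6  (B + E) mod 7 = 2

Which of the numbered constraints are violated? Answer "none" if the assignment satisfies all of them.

Violated: 1, 2, 5.

#1 3A - 2C = 3(2) - 2(7) = -8, not -9  fails
#2 C + G = 7 + 7 = 14; 14 > 12, bound 12 not met  fails
#3 G * C = 7 * 7 = 49  holds
#4 abs(7 - 1) = 6  holds
#5 A + B + C = 2 + 8 + 7 = 17, not 20  fails
#6 B + E = 9; 9 mod 7 = 2  holds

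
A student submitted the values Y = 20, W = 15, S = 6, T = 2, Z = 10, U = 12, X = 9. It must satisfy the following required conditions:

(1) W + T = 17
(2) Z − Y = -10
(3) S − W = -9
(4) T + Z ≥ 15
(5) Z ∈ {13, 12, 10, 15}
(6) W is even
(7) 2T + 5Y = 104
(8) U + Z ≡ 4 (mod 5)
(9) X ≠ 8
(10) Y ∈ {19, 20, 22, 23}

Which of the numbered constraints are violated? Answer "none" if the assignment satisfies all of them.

Violated: 4, 6, 8.

(1) W + T = 15 + 2 = 17  yes
(2) Z − Y = 10 − 20 = -10  yes
(3) S − W = 6 − 15 = -9  yes
(4) T + Z = 2 + 10 = 12; 12 < 15, bound 15 not met  no
(5) Z = 10 is in {13, 12, 10, 15}  yes
(6) W = 15 is odd  no
(7) 2T + 5Y = 2(2) + 5(20) = 104  yes
(8) U + Z = 22; 22 mod 5 = 2, not 4  no
(9) X = 9, and 9 ≠ 8  yes
(10) Y = 20 is in {19, 20, 22, 23}  yes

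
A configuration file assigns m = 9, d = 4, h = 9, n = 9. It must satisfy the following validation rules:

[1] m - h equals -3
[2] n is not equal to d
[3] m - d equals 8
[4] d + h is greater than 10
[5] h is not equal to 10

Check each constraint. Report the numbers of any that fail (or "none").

[1] m - h = 9 - 9 = 0, not -3 — violated.
[2] n = 9, d = 4; distinct — OK.
[3] m - d = 9 - 4 = 5, not 8 — violated.
[4] d + h = 4 + 9 = 13; 13 > 10 — OK.
[5] h = 9, and 9 ≠ 10 — OK.

Violated: 1 and 3.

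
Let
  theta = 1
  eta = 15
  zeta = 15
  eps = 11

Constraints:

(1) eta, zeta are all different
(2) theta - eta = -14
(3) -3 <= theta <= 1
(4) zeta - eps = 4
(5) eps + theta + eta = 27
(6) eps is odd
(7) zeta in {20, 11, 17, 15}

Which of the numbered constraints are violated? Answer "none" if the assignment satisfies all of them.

Constraint 1 does not hold.

(1) eta = zeta = 15, not all different — violated.
(2) theta - eta = 1 - 15 = -14 — OK.
(3) theta = 1 lies in [-3, 1] — OK.
(4) zeta - eps = 15 - 11 = 4 — OK.
(5) eps + theta + eta = 11 + 1 + 15 = 27 — OK.
(6) eps = 11 is odd — OK.
(7) zeta = 15 is in {20, 11, 17, 15} — OK.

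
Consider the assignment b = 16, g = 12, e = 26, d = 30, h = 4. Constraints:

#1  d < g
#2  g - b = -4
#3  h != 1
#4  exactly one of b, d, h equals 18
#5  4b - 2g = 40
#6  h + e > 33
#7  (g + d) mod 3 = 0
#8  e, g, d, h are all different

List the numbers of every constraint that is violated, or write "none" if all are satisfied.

Constraints 1, 4, and 6 do not hold.

#1 d = 30, g = 12; 30 ≥ 12 (want <)  ✘
#2 g - b = 12 - 16 = -4  ✔
#3 h = 4, and 4 ≠ 1  ✔
#4 b=16, d=30, h=4; 0 of them equal 18, not exactly one  ✘
#5 4b - 2g = 4(16) - 2(12) = 40  ✔
#6 h + e = 4 + 26 = 30; 30 ≤ 33, bound 33 not met  ✘
#7 g + d = 42; 42 mod 3 = 0  ✔
#8 values 26, 12, 30, 4 are pairwise distinct  ✔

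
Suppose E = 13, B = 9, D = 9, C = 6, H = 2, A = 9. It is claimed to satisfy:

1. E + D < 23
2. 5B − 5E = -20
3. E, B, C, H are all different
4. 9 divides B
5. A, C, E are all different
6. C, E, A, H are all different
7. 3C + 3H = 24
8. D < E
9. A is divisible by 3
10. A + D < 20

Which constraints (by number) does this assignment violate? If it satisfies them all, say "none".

All constraints are satisfied.

1. E + D = 13 + 9 = 22; 22 < 23 — satisfied.
2. 5B − 5E = 5(9) − 5(13) = -20 — satisfied.
3. values 13, 9, 6, 2 are pairwise distinct — satisfied.
4. 9 / 9 = 1, so 9 divides 9 — satisfied.
5. values 9, 6, 13 are pairwise distinct — satisfied.
6. values 6, 13, 9, 2 are pairwise distinct — satisfied.
7. 3C + 3H = 3(6) + 3(2) = 24 — satisfied.
8. D = 9, E = 13; 9 < 13 — satisfied.
9. 9 / 3 = 3, so 3 divides 9 — satisfied.
10. A + D = 9 + 9 = 18; 18 < 20 — satisfied.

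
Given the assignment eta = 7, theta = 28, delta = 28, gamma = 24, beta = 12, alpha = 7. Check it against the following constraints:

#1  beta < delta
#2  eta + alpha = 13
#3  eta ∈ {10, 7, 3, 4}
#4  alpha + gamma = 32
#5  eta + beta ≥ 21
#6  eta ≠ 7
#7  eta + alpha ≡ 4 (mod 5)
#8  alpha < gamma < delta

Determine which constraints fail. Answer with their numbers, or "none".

#1 beta = 12, delta = 28; 12 < 28 — satisfied.
#2 eta + alpha = 7 + 7 = 14, not 13 — violated.
#3 eta = 7 is in {10, 7, 3, 4} — satisfied.
#4 alpha + gamma = 7 + 24 = 31, not 32 — violated.
#5 eta + beta = 7 + 12 = 19; 19 < 21, bound 21 not met — violated.
#6 eta = 7, but 7 is required to differ — violated.
#7 eta + alpha = 14; 14 mod 5 = 4 — satisfied.
#8 values 7 < 24 < 28 — satisfied.

No — constraints 2, 4, 5, and 6 are not satisfied.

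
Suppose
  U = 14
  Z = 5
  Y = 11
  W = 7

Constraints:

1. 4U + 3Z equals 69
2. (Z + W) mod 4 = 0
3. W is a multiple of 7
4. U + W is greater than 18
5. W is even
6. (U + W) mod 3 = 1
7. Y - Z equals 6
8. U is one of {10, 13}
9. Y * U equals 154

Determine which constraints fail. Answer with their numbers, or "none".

Violated: 1, 5, 6, 8.

1. 4U + 3Z = 4(14) + 3(5) = 71, not 69  FAIL
2. Z + W = 12; 12 mod 4 = 0  OK
3. 7 / 7 = 1, so 7 divides 7  OK
4. U + W = 14 + 7 = 21; 21 > 18  OK
5. W = 7 is odd  FAIL
6. U + W = 21; 21 mod 3 = 0, not 1  FAIL
7. Y - Z = 11 - 5 = 6  OK
8. U = 14 is not in {10, 13}  FAIL
9. Y * U = 11 * 14 = 154  OK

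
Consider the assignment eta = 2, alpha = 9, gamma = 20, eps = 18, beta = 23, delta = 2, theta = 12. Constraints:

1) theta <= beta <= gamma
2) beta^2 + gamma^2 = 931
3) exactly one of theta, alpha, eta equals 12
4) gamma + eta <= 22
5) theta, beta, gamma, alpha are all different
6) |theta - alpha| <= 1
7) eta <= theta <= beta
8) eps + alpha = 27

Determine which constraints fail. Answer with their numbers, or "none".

1) values 12, 23, 20; beta = 23 is not <= gamma = 20  ✘
2) beta^2 + gamma^2 = 23^2 + 20^2 = 529 + 400 = 929, not 931  ✘
3) theta=12, alpha=9, eta=2; 1 of them equals 12  ✔
4) gamma + eta = 20 + 2 = 22; 22 ≤ 22  ✔
5) values 12, 23, 20, 9 are pairwise distinct  ✔
6) |12 - 9| = 3; 3 > 1, exceeds bound 1  ✘
7) values 2 <= 12 <= 23  ✔
8) eps + alpha = 18 + 9 = 27  ✔

Constraints 1, 2, and 6 do not hold.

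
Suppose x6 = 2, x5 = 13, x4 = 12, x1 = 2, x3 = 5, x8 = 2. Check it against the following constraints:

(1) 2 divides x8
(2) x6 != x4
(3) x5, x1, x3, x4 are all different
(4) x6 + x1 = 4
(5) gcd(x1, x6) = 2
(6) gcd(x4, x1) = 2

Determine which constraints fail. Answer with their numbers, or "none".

(1) 2 / 2 = 1, so 2 divides 2  ✔
(2) x6 = 2, x4 = 12; distinct  ✔
(3) values 13, 2, 5, 12 are pairwise distinct  ✔
(4) x6 + x1 = 2 + 2 = 4  ✔
(5) gcd(2, 2) = 2  ✔
(6) gcd(12, 2) = 2  ✔

Yes — all constraints hold.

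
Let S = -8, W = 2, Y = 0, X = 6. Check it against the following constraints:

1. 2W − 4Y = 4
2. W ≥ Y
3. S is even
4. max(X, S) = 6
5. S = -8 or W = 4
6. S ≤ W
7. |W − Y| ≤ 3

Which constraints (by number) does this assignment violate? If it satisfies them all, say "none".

Yes — all constraints hold.

1. 2W − 4Y = 2(2) − 4(0) = 4  ✔
2. W = 2, Y = 0; 2 ≥ 0  ✔
3. S = -8 is even  ✔
4. max(6, -8) = 6  ✔
5. S = -8 = -8 (first disjunct)  ✔
6. S = -8, W = 2; -8 ≤ 2  ✔
7. |2 − 0| = 2; 2 ≤ 3  ✔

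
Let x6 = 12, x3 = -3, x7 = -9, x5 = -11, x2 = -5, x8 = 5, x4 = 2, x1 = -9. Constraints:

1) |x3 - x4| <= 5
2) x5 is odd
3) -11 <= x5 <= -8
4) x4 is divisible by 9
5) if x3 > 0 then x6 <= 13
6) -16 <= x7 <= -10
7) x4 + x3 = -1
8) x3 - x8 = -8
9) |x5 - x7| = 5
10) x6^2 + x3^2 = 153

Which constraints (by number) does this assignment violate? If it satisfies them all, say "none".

1) |-3 - 2| = 5; 5 ≤ 5 — holds.
2) x5 = -11 is odd — holds.
3) x5 = -11 lies in [-11, -8] — holds.
4) 2 = 9*0 + 2, so 9 does not divide 2 — does not hold.
5) x3 = -3, not > 0; antecedent false, conditional vacuously true — holds.
6) x7 = -9 is outside [-16, -10] — does not hold.
7) x4 + x3 = 2 + (-3) = -1 — holds.
8) x3 - x8 = -3 - 5 = -8 — holds.
9) |-11 - (-9)| = 2, not 5 — does not hold.
10) x6^2 + x3^2 = 12^2 + (-3)^2 = 144 + 9 = 153 — holds.

Constraints 4, 6, and 9 do not hold.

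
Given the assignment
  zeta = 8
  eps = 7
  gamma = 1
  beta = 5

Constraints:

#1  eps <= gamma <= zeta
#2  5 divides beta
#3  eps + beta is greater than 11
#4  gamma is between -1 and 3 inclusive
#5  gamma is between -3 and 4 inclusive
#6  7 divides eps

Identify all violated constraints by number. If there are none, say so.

#1 values 7, 1, 8; eps = 7 is not <= gamma = 1 — violated.
#2 5 / 5 = 1, so 5 divides 5 — satisfied.
#3 eps + beta = 7 + 5 = 12; 12 > 11 — satisfied.
#4 gamma = 1 lies in [-1, 3] — satisfied.
#5 gamma = 1 lies in [-3, 4] — satisfied.
#6 7 / 7 = 1, so 7 divides 7 — satisfied.

Constraint 1 does not hold.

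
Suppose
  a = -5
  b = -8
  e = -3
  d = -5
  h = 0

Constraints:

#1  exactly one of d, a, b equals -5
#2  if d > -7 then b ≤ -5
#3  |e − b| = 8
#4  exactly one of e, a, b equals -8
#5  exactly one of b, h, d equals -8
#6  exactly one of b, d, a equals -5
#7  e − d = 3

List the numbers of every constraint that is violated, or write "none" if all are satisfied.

Constraints 1, 3, 6, and 7 are violated.

#1 d=-5, a=-5, b=-8; 2 of them equal -5, not exactly one  no
#2 d = -5 > -7, so we need b ≤ -5; b = -8 ≤ -5  yes
#3 |-3 − (-8)| = 5, not 8  no
#4 e=-3, a=-5, b=-8; 1 of them equals -8  yes
#5 b=-8, h=0, d=-5; 1 of them equals -8  yes
#6 b=-8, d=-5, a=-5; 2 of them equal -5, not exactly one  no
#7 e − d = -3 − (-5) = 2, not 3  no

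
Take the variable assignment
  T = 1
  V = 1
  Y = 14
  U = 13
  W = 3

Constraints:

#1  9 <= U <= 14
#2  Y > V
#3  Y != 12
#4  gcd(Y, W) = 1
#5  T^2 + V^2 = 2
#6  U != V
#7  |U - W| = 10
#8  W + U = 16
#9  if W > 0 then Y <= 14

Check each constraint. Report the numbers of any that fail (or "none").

#1 U = 13 lies in [9, 14] — holds.
#2 Y = 14, V = 1; 14 > 1 — holds.
#3 Y = 14, and 14 ≠ 12 — holds.
#4 gcd(14, 3) = 1 — holds.
#5 T^2 + V^2 = 1^2 + 1^2 = 1 + 1 = 2 — holds.
#6 U = 13, V = 1; distinct — holds.
#7 |13 - 3| = 10 — holds.
#8 W + U = 3 + 13 = 16 — holds.
#9 W = 3 > 0, so we need Y ≤ 14; Y = 14 ≤ 14 — holds.

None — every constraint holds.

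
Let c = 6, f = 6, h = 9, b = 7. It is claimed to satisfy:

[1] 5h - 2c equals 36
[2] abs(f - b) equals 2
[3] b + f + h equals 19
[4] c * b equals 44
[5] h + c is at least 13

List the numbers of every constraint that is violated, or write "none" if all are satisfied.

Constraints 1, 2, 3, 4 do not hold.

[1] 5h - 2c = 5(9) - 2(6) = 33, not 36 — violated.
[2] abs(6 - 7) = 1, not 2 — violated.
[3] b + f + h = 7 + 6 + 9 = 22, not 19 — violated.
[4] c * b = 6 * 7 = 42, not 44 — violated.
[5] h + c = 9 + 6 = 15; 15 ≥ 13 — OK.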